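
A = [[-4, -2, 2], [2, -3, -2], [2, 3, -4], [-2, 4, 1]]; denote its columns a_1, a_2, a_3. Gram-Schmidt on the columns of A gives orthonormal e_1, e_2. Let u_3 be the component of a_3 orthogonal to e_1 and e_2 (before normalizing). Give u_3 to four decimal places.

a_1 = (-4, 2, 2, -2); ‖a_1‖ = 5.2915, so e_1 = (-0.7559, 0.3780, 0.3780, -0.3780).
e_1·a_2 = (-0.7559)·(-2) + 0.3780·(-3) + 0.3780·3 + (-0.3780)·4 = 0.0000.
u_2 = a_2 + 0.0000·e_1 = (-2.0000, -3.0000, 3.0000, 4.0000).
‖u_2‖ = 6.1644, so e_2 = (-0.3244, -0.4867, 0.4867, 0.6489).
e_1·a_3 = (-0.7559)·2 + 0.3780·(-2) + 0.3780·(-4) + (-0.3780)·1 = -4.1576; e_2·a_3 = (-0.3244)·2 + (-0.4867)·(-2) + 0.4867·(-4) + 0.6489·1 = -0.9733.
u_3 = a_3 + 4.1576·e_1 + 0.9733·e_2 = (-1.4586, -0.9023, -1.9549, 0.0602).

u_3 = (-1.4586, -0.9023, -1.9549, 0.0602)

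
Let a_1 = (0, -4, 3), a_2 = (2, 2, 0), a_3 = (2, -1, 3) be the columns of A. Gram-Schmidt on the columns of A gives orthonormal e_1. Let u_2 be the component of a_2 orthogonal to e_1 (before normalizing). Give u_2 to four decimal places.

e_1 = a_1/‖a_1‖ = (0, -4, 3)/5.0000 = (0.0000, -0.8000, 0.6000).
r_{12} = e_1·a_2 = -1.6000.
u_2 = a_2 + 1.6000·e_1 = (2.0000, 0.7200, 0.9600).

u_2 = (2.0000, 0.7200, 0.9600)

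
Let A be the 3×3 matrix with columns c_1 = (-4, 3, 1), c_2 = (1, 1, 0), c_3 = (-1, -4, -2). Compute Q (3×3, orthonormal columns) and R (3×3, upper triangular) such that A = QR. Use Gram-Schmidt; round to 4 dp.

Q = [[-0.7845, 0.6042, -0.1400], [0.5883, 0.7964, 0.1400], [0.1961, 0.0275, -0.9802]], R = [[5.0990, -0.1961, -1.9612], [0.0000, 1.4005, -3.8446], [0.0000, 0.0000, 1.5403]]

c_1 = (-4, 3, 1); ‖c_1‖ = 5.0990, so e_1 = (-0.7845, 0.5883, 0.1961).
e_1·c_2 = (-0.7845)·1 + 0.5883·1 + 0.1961·0 = -0.1961.
u_2 = c_2 + 0.1961·e_1 = (0.8462, 1.1154, 0.0385).
‖u_2‖ = 1.4005, so e_2 = (0.6042, 0.7964, 0.0275).
e_1·c_3 = (-0.7845)·(-1) + 0.5883·(-4) + 0.1961·(-2) = -1.9612; e_2·c_3 = 0.6042·(-1) + 0.7964·(-4) + 0.0275·(-2) = -3.8446.
u_3 = c_3 + 1.9612·e_1 + 3.8446·e_2 = (-0.2157, 0.2157, -1.5098).
‖u_3‖ = 1.5403, so e_3 = (-0.1400, 0.1400, -0.9802).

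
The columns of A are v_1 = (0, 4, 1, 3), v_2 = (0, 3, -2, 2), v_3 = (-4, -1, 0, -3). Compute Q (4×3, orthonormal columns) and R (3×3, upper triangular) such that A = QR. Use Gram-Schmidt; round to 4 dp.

Q = [[0.0000, 0.0000, -0.9091], [0.7845, 0.2013, 0.2444], [0.1961, -0.9778, 0.0305], [0.5883, 0.0575, -0.3360]], R = [[5.0990, 3.1379, -2.5495], [0.0000, 2.6747, -0.3739], [0.0000, 0.0000, 4.4000]]

e_1 = v_1/‖v_1‖ = (0, 4, 1, 3)/5.0990 = (0.0000, 0.7845, 0.1961, 0.5883).
r_{12} = e_1·v_2 = 3.1379.
u_2 = v_2 − 3.1379·e_1 = (0.0000, 0.5385, -2.6154, 0.1538).
‖u_2‖ = 2.6747, so e_2 = (0.0000, 0.2013, -0.9778, 0.0575).
r_{13} = e_1·v_3 = -2.5495; r_{23} = e_2·v_3 = -0.3739.
u_3 = v_3 + 2.5495·e_1 + 0.3739·e_2 = (-4.0000, 1.0753, 0.1344, -1.4785).
‖u_3‖ = 4.4000, so e_3 = (-0.9091, 0.2444, 0.0305, -0.3360).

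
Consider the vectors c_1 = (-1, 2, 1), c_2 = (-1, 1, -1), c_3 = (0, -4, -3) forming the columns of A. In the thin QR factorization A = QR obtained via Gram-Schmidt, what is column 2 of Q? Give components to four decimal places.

c_1 = (-1, 2, 1); ‖c_1‖ = 2.4495, so e_1 = (-0.4082, 0.8165, 0.4082).
e_1·c_2 = (-0.4082)·(-1) + 0.8165·1 + 0.4082·(-1) = 0.8165.
u_2 = c_2 − 0.8165·e_1 = (-0.6667, 0.3333, -1.3333).
‖u_2‖ = 1.5275, so e_2 = (-0.4364, 0.2182, -0.8729).

e_2 = (-0.4364, 0.2182, -0.8729)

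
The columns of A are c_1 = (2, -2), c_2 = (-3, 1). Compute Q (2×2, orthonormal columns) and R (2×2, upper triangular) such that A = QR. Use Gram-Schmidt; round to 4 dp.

e_1 = c_1/‖c_1‖ = (2, -2)/2.8284 = (0.7071, -0.7071).
r_{12} = e_1·c_2 = -2.8284.
u_2 = c_2 + 2.8284·e_1 = (-1.0000, -1.0000).
‖u_2‖ = 1.4142, so e_2 = (-0.7071, -0.7071).

Q = [[0.7071, -0.7071], [-0.7071, -0.7071]], R = [[2.8284, -2.8284], [0.0000, 1.4142]]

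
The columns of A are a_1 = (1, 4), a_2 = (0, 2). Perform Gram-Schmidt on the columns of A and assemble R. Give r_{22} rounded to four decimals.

r_{22} = 0.4851

e_1 = a_1/‖a_1‖ = (1, 4)/4.1231 = (0.2425, 0.9701).
r_{12} = e_1·a_2 = 1.9403.
u_2 = a_2 − 1.9403·e_1 = (-0.4706, 0.1176).
r_{22} = ‖u_2‖ = 0.4851.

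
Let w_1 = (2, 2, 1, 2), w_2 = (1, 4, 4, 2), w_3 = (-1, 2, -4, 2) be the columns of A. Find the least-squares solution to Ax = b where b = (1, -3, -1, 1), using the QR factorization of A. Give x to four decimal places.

q_1 = w_1/‖w_1‖ = (2, 2, 1, 2)/3.6056 = (0.5547, 0.5547, 0.2774, 0.5547).
r_{12} = q_1·w_2 = 4.9923.
u_2 = w_2 − 4.9923·q_1 = (-1.7692, 1.2308, 2.6154, -0.7692).
‖u_2‖ = 3.4752, so q_2 = (-0.5091, 0.3542, 0.7526, -0.2213).
r_{13} = q_1·w_3 = 0.5547; r_{23} = q_2·w_3 = -2.2356.
u_3 = w_3 − 0.5547·q_1 + 2.2356·q_2 = (-2.4459, 2.4841, -2.4713, 1.1975).
‖u_3‖ = 4.4378, so q_3 = (-0.5511, 0.5598, -0.5569, 0.2698).
Qᵀb = (-0.8321, -2.5455, -1.4037).
Back-substitute: x_3 = -1.4037/4.4378 = -0.3163.
x_2 = (-2.5455 + 2.2356·(-0.3163))/3.4752 = -0.9360.
x_1 = (-0.8321 − 4.9923·(-0.9360) − 0.5547·(-0.3163))/3.6056 = 1.1138.

x = (1.1138, -0.9360, -0.3163)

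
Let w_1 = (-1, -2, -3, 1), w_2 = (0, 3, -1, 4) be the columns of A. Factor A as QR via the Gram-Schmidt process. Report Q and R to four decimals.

w_1 = (-1, -2, -3, 1); ‖w_1‖ = 3.8730, so e_1 = (-0.2582, -0.5164, -0.7746, 0.2582).
e_1·w_2 = (-0.2582)·0 + (-0.5164)·3 + (-0.7746)·(-1) + 0.2582·4 = 0.2582.
u_2 = w_2 − 0.2582·e_1 = (0.0667, 3.1333, -0.8000, 3.9333).
‖u_2‖ = 5.0925, so e_2 = (0.0131, 0.6153, -0.1571, 0.7724).

Q = [[-0.2582, 0.0131], [-0.5164, 0.6153], [-0.7746, -0.1571], [0.2582, 0.7724]], R = [[3.8730, 0.2582], [0.0000, 5.0925]]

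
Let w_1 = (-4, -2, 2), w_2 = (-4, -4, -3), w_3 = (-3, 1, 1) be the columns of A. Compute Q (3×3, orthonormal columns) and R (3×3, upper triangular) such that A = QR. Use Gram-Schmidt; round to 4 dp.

Q = [[-0.8165, -0.1907, -0.5449], [-0.4082, -0.4767, 0.7785], [0.4082, -0.8581, -0.3114]], R = [[4.8990, 3.6742, 2.4495], [0.0000, 5.2440, -0.7628], [0.0000, 0.0000, 2.1019]]

w_1 = (-4, -2, 2); ‖w_1‖ = 4.8990, so e_1 = (-0.8165, -0.4082, 0.4082).
e_1·w_2 = (-0.8165)·(-4) + (-0.4082)·(-4) + 0.4082·(-3) = 3.6742.
u_2 = w_2 − 3.6742·e_1 = (-1.0000, -2.5000, -4.5000).
‖u_2‖ = 5.2440, so e_2 = (-0.1907, -0.4767, -0.8581).
e_1·w_3 = (-0.8165)·(-3) + (-0.4082)·1 + 0.4082·1 = 2.4495; e_2·w_3 = (-0.1907)·(-3) + (-0.4767)·1 + (-0.8581)·1 = -0.7628.
u_3 = w_3 − 2.4495·e_1 + 0.7628·e_2 = (-1.1455, 1.6364, -0.6545).
‖u_3‖ = 2.1019, so e_3 = (-0.5449, 0.7785, -0.3114).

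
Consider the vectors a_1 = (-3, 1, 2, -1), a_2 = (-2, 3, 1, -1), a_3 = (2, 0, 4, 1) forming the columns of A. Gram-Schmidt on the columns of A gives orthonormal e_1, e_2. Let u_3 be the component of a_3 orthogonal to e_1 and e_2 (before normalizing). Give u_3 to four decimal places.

u_3 = (2.3333, 0.6667, 3.6667, 1.0000)

e_1 = a_1/‖a_1‖ = (-3, 1, 2, -1)/3.8730 = (-0.7746, 0.2582, 0.5164, -0.2582).
r_{12} = e_1·a_2 = 3.0984.
u_2 = a_2 − 3.0984·e_1 = (0.4000, 2.2000, -0.6000, -0.2000).
‖u_2‖ = 2.3238, so e_2 = (0.1721, 0.9467, -0.2582, -0.0861).
r_{13} = e_1·a_3 = 0.2582; r_{23} = e_2·a_3 = -0.7746.
u_3 = a_3 − 0.2582·e_1 + 0.7746·e_2 = (2.3333, 0.6667, 3.6667, 1.0000).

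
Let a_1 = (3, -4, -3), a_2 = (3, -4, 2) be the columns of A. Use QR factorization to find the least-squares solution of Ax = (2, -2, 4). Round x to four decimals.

q_1 = a_1/‖a_1‖ = (3, -4, -3)/5.8310 = (0.5145, -0.6860, -0.5145).
r_{12} = q_1·a_2 = 3.2585.
u_2 = a_2 − 3.2585·q_1 = (1.3235, -1.7647, 3.6765).
‖u_2‖ = 4.2875, so q_2 = (0.3087, -0.4116, 0.8575).
Qᵀb = (0.3430, 4.8706).
Back-substitute: x_2 = 4.8706/4.2875 = 1.1360.
x_1 = (0.3430 − 3.2585·1.1360)/5.8310 = -0.5760.

x = (-0.5760, 1.1360)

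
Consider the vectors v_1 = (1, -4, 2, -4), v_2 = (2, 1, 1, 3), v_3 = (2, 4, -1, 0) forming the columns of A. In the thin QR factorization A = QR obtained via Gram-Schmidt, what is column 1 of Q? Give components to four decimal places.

e_1 = (0.1644, -0.6576, 0.3288, -0.6576)

v_1 = (1, -4, 2, -4); ‖v_1‖ = 6.0828, so e_1 = (0.1644, -0.6576, 0.3288, -0.6576).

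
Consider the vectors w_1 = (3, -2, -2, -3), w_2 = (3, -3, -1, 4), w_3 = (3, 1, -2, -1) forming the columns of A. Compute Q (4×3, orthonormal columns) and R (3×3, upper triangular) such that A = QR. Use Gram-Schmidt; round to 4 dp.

w_1 = (3, -2, -2, -3); ‖w_1‖ = 5.0990, so e_1 = (0.5883, -0.3922, -0.3922, -0.5883).
e_1·w_2 = 0.5883·3 + (-0.3922)·(-3) + (-0.3922)·(-1) + (-0.5883)·4 = 0.9806.
u_2 = w_2 − 0.9806·e_1 = (2.4231, -2.6154, -0.6154, 4.5769).
‖u_2‖ = 5.8342, so e_2 = (0.4153, -0.4483, -0.1055, 0.7845).
e_1·w_3 = 0.5883·3 + (-0.3922)·1 + (-0.3922)·(-2) + (-0.5883)·(-1) = 2.7456; e_2·w_3 = 0.4153·3 + (-0.4483)·1 + (-0.1055)·(-2) + 0.7845·(-1) = 0.2241.
u_3 = w_3 − 2.7456·e_1 − 0.2241·e_2 = (1.2915, 2.1774, -0.8994, 0.4395).
‖u_3‖ = 2.7224, so e_3 = (0.4744, 0.7998, -0.3304, 0.1615).

Q = [[0.5883, 0.4153, 0.4744], [-0.3922, -0.4483, 0.7998], [-0.3922, -0.1055, -0.3304], [-0.5883, 0.7845, 0.1615]], R = [[5.0990, 0.9806, 2.7456], [0.0000, 5.8342, 0.2241], [0.0000, 0.0000, 2.7224]]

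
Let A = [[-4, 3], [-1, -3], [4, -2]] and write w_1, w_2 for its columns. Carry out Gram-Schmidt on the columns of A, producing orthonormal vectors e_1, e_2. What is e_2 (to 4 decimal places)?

e_2 = (0.2581, -0.9660, 0.0167)

w_1 = (-4, -1, 4); ‖w_1‖ = 5.7446, so e_1 = (-0.6963, -0.1741, 0.6963).
e_1·w_2 = (-0.6963)·3 + (-0.1741)·(-3) + 0.6963·(-2) = -2.9593.
u_2 = w_2 + 2.9593·e_1 = (0.9394, -3.5152, 0.0606).
‖u_2‖ = 3.6390, so e_2 = (0.2581, -0.9660, 0.0167).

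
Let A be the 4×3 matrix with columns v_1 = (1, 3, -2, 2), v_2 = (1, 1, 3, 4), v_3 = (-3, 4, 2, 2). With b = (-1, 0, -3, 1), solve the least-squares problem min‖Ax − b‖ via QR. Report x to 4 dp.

v_1 = (1, 3, -2, 2); ‖v_1‖ = 4.2426, so e_1 = (0.2357, 0.7071, -0.4714, 0.4714).
e_1·v_2 = 0.2357·1 + 0.7071·1 + (-0.4714)·3 + 0.4714·4 = 1.4142.
u_2 = v_2 − 1.4142·e_1 = (0.6667, 0.0000, 3.6667, 3.3333).
‖u_2‖ = 5.0000, so e_2 = (0.1333, 0.0000, 0.7333, 0.6667).
e_1·v_3 = 0.2357·(-3) + 0.7071·4 + (-0.4714)·2 + 0.4714·2 = 2.1213; e_2·v_3 = 0.1333·(-3) + (0.0000)·4 + 0.7333·2 + 0.6667·2 = 2.4000.
u_3 = v_3 − 2.1213·e_1 − 2.4000·e_2 = (-3.8200, 2.5000, 1.2400, -0.6000).
‖u_3‖ = 4.7686, so e_3 = (-0.8011, 0.5243, 0.2600, -0.1258).
Qᵀb = (1.6499, -1.6667, -0.1049).
Back-substitute: x_3 = -0.1049/4.7686 = -0.0220.
x_2 = (-1.6667 − 2.4000·(-0.0220))/5.0000 = -0.3228.
x_1 = (1.6499 − 1.4142·(-0.3228) − 2.1213·(-0.0220))/4.2426 = 0.5075.

x = (0.5075, -0.3228, -0.0220)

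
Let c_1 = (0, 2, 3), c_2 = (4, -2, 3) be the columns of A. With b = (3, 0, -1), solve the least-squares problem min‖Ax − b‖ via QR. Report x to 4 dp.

q_1 = c_1/‖c_1‖ = (0, 2, 3)/3.6056 = (0.0000, 0.5547, 0.8321).
r_{12} = q_1·c_2 = 1.3868.
u_2 = c_2 − 1.3868·q_1 = (4.0000, -2.7692, 1.8462).
‖u_2‖ = 5.2035, so q_2 = (0.7687, -0.5322, 0.3548).
Qᵀb = (-0.8321, 1.9513).
Back-substitute: x_2 = 1.9513/5.2035 = 0.3750.
x_1 = (-0.8321 − 1.3868·0.3750)/3.6056 = -0.3750.

x = (-0.3750, 0.3750)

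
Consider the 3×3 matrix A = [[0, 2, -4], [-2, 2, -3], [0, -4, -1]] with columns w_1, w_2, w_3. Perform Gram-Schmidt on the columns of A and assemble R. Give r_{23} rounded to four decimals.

r_{23} = -0.8944

w_1 = (0, -2, 0); ‖w_1‖ = 2.0000, so q_1 = (0.0000, -1.0000, 0.0000).
q_1·w_2 = 0.0000·2 + (-1.0000)·2 + 0.0000·(-4) = -2.0000.
u_2 = w_2 + 2.0000·q_1 = (2.0000, 0.0000, -4.0000).
‖u_2‖ = 4.4721, so q_2 = (0.4472, 0.0000, -0.8944).
r_{23} = q_2·w_3 = -0.8944.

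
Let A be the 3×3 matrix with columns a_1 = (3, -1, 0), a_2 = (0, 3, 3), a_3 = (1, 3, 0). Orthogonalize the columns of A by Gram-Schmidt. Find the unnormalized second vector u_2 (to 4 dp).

u_2 = (0.9000, 2.7000, 3.0000)

q_1 = a_1/‖a_1‖ = (3, -1, 0)/3.1623 = (0.9487, -0.3162, 0.0000).
r_{12} = q_1·a_2 = -0.9487.
u_2 = a_2 + 0.9487·q_1 = (0.9000, 2.7000, 3.0000).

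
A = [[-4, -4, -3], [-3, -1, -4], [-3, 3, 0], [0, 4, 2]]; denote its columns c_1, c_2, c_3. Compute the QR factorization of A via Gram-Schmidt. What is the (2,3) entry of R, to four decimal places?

e_1 = c_1/‖c_1‖ = (-4, -3, -3, 0)/5.8310 = (-0.6860, -0.5145, -0.5145, 0.0000).
r_{12} = e_1·c_2 = 1.7150.
u_2 = c_2 − 1.7150·e_1 = (-2.8235, -0.1176, 3.8824, 4.0000).
‖u_2‖ = 6.2497, so e_2 = (-0.4518, -0.0188, 0.6212, 0.6400).
r_{23} = e_2·c_3 = 2.7107.

r_{23} = 2.7107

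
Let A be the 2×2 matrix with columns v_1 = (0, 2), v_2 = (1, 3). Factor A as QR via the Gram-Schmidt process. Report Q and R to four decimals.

v_1 = (0, 2); ‖v_1‖ = 2.0000, so q_1 = (0.0000, 1.0000).
q_1·v_2 = 0.0000·1 + 1.0000·3 = 3.0000.
u_2 = v_2 − 3.0000·q_1 = (1.0000, 0.0000).
‖u_2‖ = 1.0000, so q_2 = (1.0000, 0.0000).

Q = [[0.0000, 1.0000], [1.0000, 0.0000]], R = [[2.0000, 3.0000], [0.0000, 1.0000]]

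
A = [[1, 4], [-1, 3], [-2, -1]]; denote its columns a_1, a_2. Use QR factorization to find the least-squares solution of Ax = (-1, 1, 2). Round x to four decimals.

x = (-1.0000, 0.0000)

a_1 = (1, -1, -2); ‖a_1‖ = 2.4495, so q_1 = (0.4082, -0.4082, -0.8165).
q_1·a_2 = 0.4082·4 + (-0.4082)·3 + (-0.8165)·(-1) = 1.2247.
u_2 = a_2 − 1.2247·q_1 = (3.5000, 3.5000, 0.0000).
‖u_2‖ = 4.9497, so q_2 = (0.7071, 0.7071, 0.0000).
Qᵀb = (-2.4495, 0.0000).
Back-substitute: x_2 = 0.0000/4.9497 = 0.0000.
x_1 = (-2.4495 − 1.2247·0.0000)/2.4495 = -1.0000.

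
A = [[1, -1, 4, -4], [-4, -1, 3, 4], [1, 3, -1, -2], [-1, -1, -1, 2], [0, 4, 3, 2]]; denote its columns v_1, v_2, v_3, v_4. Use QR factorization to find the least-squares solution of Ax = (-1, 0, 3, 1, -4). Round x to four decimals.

x = (-2.2616, 0.4244, -1.0174, -1.3692)

v_1 = (1, -4, 1, -1, 0); ‖v_1‖ = 4.3589, so e_1 = (0.2294, -0.9177, 0.2294, -0.2294, 0.0000).
e_1·v_2 = 0.2294·(-1) + (-0.9177)·(-1) + 0.2294·3 + (-0.2294)·(-1) + 0.0000·4 = 1.6059.
u_2 = v_2 − 1.6059·e_1 = (-1.3684, 0.4737, 2.6316, -0.6316, 4.0000).
‖u_2‖ = 5.0419, so e_2 = (-0.2714, 0.0939, 0.5219, -0.1253, 0.7933).
e_1·v_3 = 0.2294·4 + (-0.9177)·3 + 0.2294·(-1) + (-0.2294)·(-1) + 0.0000·3 = -1.8353; e_2·v_3 = (-0.2714)·4 + 0.0939·3 + 0.5219·(-1) + (-0.1253)·(-1) + 0.7933·3 = 1.1796.
u_3 = v_3 + 1.8353·e_1 − 1.1796·e_2 = (4.7412, 1.2050, -1.1946, -1.2733, 2.0642).
‖u_3‖ = 5.5893, so e_3 = (0.8483, 0.2156, -0.2137, -0.2278, 0.3693).
e_1·v_4 = 0.2294·(-4) + (-0.9177)·4 + 0.2294·(-2) + (-0.2294)·2 + 0.0000·2 = -5.5060; e_2·v_4 = (-0.2714)·(-4) + 0.0939·4 + 0.5219·(-2) + (-0.1253)·2 + 0.7933·2 = 1.7537; e_3·v_4 = 0.8483·(-4) + 0.2156·4 + (-0.2137)·(-2) + (-0.2278)·2 + 0.3693·2 = -1.8203.
u_4 = v_4 + 5.5060·e_1 − 1.7537·e_2 + 1.8203·e_3 = (-0.7168, -0.8250, -2.0412, 0.5419, 1.2809).
‖u_4‖ = 2.7010, so e_4 = (-0.2654, -0.3054, -0.7557, 0.2006, 0.4742).
Qᵀb = (0.2294, -1.4614, -3.1945, -3.6982).
Back-substitute: x_4 = -3.6982/2.7010 = -1.3692.
x_3 = (-3.1945 + 1.8203·(-1.3692))/5.5893 = -1.0174.
x_2 = (-1.4614 − 1.1796·(-1.0174) − 1.7537·(-1.3692))/5.0419 = 0.4244.
x_1 = (0.2294 − 1.6059·0.4244 + 1.8353·(-1.0174) + 5.5060·(-1.3692))/4.3589 = -2.2616.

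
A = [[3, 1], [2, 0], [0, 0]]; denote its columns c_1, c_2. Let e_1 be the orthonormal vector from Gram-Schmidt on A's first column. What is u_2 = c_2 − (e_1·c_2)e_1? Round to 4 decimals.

u_2 = (0.3077, -0.4615, 0.0000)

e_1 = c_1/‖c_1‖ = (3, 2, 0)/3.6056 = (0.8321, 0.5547, 0.0000).
r_{12} = e_1·c_2 = 0.8321.
u_2 = c_2 − 0.8321·e_1 = (0.3077, -0.4615, 0.0000).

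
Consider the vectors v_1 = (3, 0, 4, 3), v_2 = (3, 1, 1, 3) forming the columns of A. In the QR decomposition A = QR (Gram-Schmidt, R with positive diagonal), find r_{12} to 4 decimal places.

r_{12} = 3.7730

q_1 = v_1/‖v_1‖ = (3, 0, 4, 3)/5.8310 = (0.5145, 0.0000, 0.6860, 0.5145).
r_{12} = q_1·v_2 = 3.7730.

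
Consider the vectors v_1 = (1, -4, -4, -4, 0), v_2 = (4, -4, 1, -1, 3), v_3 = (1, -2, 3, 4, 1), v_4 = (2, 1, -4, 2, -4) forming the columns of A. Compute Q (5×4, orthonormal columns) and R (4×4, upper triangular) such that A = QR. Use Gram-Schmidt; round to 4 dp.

e_1 = v_1/‖v_1‖ = (1, -4, -4, -4, 0)/7.0000 = (0.1429, -0.5714, -0.5714, -0.5714, 0.0000).
r_{12} = e_1·v_2 = 2.8571.
u_2 = v_2 − 2.8571·e_1 = (3.5918, -2.3673, 2.6327, 0.6327, 3.0000).
‖u_2‖ = 5.9023, so e_2 = (0.6086, -0.4011, 0.4460, 0.1072, 0.5083).
r_{13} = e_1·v_3 = -2.7143; r_{23} = e_2·v_3 = 3.6859.
u_3 = v_3 + 2.7143·e_1 − 3.6859·e_2 = (-0.8553, -2.0726, -0.1951, 2.0539, -0.8735).
‖u_3‖ = 3.1697, so e_3 = (-0.2698, -0.6539, -0.0615, 0.6480, -0.2756).
r_{14} = e_1·v_4 = 0.8571; r_{24} = e_2·v_4 = -2.7869; r_{34} = e_3·v_4 = 1.4508.
u_4 = v_4 − 0.8571·e_1 + 2.7869·e_2 − 1.4508·e_3 = (3.9650, 1.3207, -2.1778, 1.8484, -2.1837).
‖u_4‖ = 5.5130, so e_4 = (0.7192, 0.2396, -0.3950, 0.3353, -0.3961).

Q = [[0.1429, 0.6086, -0.2698, 0.7192], [-0.5714, -0.4011, -0.6539, 0.2396], [-0.5714, 0.4460, -0.0615, -0.3950], [-0.5714, 0.1072, 0.6480, 0.3353], [0.0000, 0.5083, -0.2756, -0.3961]], R = [[7.0000, 2.8571, -2.7143, 0.8571], [0.0000, 5.9023, 3.6859, -2.7869], [0.0000, 0.0000, 3.1697, 1.4508], [0.0000, 0.0000, 0.0000, 5.5130]]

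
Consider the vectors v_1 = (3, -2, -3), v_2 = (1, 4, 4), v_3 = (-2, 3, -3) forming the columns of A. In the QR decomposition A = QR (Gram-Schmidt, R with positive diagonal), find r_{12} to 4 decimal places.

r_{12} = -3.6244

v_1 = (3, -2, -3); ‖v_1‖ = 4.6904, so q_1 = (0.6396, -0.4264, -0.6396).
r_{12} = q_1·v_2 = -3.6244.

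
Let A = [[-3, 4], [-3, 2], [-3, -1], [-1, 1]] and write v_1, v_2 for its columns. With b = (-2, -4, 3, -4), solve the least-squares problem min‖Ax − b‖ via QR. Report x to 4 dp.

x = (-0.2278, -1.2111)

q_1 = v_1/‖v_1‖ = (-3, -3, -3, -1)/5.2915 = (-0.5669, -0.5669, -0.5669, -0.1890).
r_{12} = q_1·v_2 = -3.0237.
u_2 = v_2 + 3.0237·q_1 = (2.2857, 0.2857, -2.7143, 0.4286).
‖u_2‖ = 3.5857, so q_2 = (0.6375, 0.0797, -0.7570, 0.1195).
Qᵀb = (2.4568, -4.3427).
Back-substitute: x_2 = -4.3427/3.5857 = -1.2111.
x_1 = (2.4568 + 3.0237·(-1.2111))/5.2915 = -0.2278.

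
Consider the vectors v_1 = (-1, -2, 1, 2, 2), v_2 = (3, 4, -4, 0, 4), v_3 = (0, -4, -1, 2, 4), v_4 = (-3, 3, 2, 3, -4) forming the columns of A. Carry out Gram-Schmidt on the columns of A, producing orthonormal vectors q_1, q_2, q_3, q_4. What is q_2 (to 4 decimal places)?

q_2 = (0.3418, 0.4102, -0.4785, 0.1367, 0.6836)

v_1 = (-1, -2, 1, 2, 2); ‖v_1‖ = 3.7417, so q_1 = (-0.2673, -0.5345, 0.2673, 0.5345, 0.5345).
q_1·v_2 = (-0.2673)·3 + (-0.5345)·4 + 0.2673·(-4) + 0.5345·0 + 0.5345·4 = -1.8708.
u_2 = v_2 + 1.8708·q_1 = (2.5000, 3.0000, -3.5000, 1.0000, 5.0000).
‖u_2‖ = 7.3144, so q_2 = (0.3418, 0.4102, -0.4785, 0.1367, 0.6836).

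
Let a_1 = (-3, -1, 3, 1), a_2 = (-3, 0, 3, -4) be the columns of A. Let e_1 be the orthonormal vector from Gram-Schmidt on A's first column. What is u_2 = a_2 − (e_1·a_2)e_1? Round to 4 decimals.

a_1 = (-3, -1, 3, 1); ‖a_1‖ = 4.4721, so e_1 = (-0.6708, -0.2236, 0.6708, 0.2236).
e_1·a_2 = (-0.6708)·(-3) + (-0.2236)·0 + 0.6708·3 + 0.2236·(-4) = 3.1305.
u_2 = a_2 − 3.1305·e_1 = (-0.9000, 0.7000, 0.9000, -4.7000).

u_2 = (-0.9000, 0.7000, 0.9000, -4.7000)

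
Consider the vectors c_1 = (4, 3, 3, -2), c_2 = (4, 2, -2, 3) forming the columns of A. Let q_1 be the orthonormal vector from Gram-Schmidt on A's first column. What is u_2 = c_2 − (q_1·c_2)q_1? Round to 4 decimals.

u_2 = (2.9474, 1.2105, -2.7895, 3.5263)

c_1 = (4, 3, 3, -2); ‖c_1‖ = 6.1644, so q_1 = (0.6489, 0.4867, 0.4867, -0.3244).
q_1·c_2 = 0.6489·4 + 0.4867·2 + 0.4867·(-2) + (-0.3244)·3 = 1.6222.
u_2 = c_2 − 1.6222·q_1 = (2.9474, 1.2105, -2.7895, 3.5263).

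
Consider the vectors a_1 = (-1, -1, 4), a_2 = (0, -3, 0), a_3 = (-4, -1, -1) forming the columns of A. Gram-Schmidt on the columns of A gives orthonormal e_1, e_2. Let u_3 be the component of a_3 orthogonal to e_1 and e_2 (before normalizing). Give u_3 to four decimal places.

u_3 = (-4.0000, 0.0000, -1.0000)

e_1 = a_1/‖a_1‖ = (-1, -1, 4)/4.2426 = (-0.2357, -0.2357, 0.9428).
r_{12} = e_1·a_2 = 0.7071.
u_2 = a_2 − 0.7071·e_1 = (0.1667, -2.8333, -0.6667).
‖u_2‖ = 2.9155, so e_2 = (0.0572, -0.9718, -0.2287).
r_{13} = e_1·a_3 = 0.2357; r_{23} = e_2·a_3 = 0.9718.
u_3 = a_3 − 0.2357·e_1 − 0.9718·e_2 = (-4.0000, 0.0000, -1.0000).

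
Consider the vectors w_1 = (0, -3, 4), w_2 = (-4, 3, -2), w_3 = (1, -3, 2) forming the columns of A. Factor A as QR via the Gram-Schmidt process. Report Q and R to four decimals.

Q = [[0.0000, -0.9578, -0.2873], [-0.6000, 0.2299, -0.7663], [0.8000, 0.1724, -0.5747]], R = [[5.0000, -3.4000, 3.4000], [0.0000, 4.1761, -1.3026], [0.0000, 0.0000, 0.8620]]

w_1 = (0, -3, 4); ‖w_1‖ = 5.0000, so q_1 = (0.0000, -0.6000, 0.8000).
q_1·w_2 = 0.0000·(-4) + (-0.6000)·3 + 0.8000·(-2) = -3.4000.
u_2 = w_2 + 3.4000·q_1 = (-4.0000, 0.9600, 0.7200).
‖u_2‖ = 4.1761, so q_2 = (-0.9578, 0.2299, 0.1724).
q_1·w_3 = 0.0000·1 + (-0.6000)·(-3) + 0.8000·2 = 3.4000; q_2·w_3 = (-0.9578)·1 + 0.2299·(-3) + 0.1724·2 = -1.3026.
u_3 = w_3 − 3.4000·q_1 + 1.3026·q_2 = (-0.2477, -0.6606, -0.4954).
‖u_3‖ = 0.8620, so q_3 = (-0.2873, -0.7663, -0.5747).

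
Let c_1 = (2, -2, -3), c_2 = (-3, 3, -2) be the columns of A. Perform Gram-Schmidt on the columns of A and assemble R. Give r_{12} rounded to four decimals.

c_1 = (2, -2, -3); ‖c_1‖ = 4.1231, so e_1 = (0.4851, -0.4851, -0.7276).
r_{12} = e_1·c_2 = -1.4552.

r_{12} = -1.4552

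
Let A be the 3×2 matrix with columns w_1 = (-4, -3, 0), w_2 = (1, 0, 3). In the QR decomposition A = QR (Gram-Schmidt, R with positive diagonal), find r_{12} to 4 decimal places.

w_1 = (-4, -3, 0); ‖w_1‖ = 5.0000, so e_1 = (-0.8000, -0.6000, 0.0000).
r_{12} = e_1·w_2 = -0.8000.

r_{12} = -0.8000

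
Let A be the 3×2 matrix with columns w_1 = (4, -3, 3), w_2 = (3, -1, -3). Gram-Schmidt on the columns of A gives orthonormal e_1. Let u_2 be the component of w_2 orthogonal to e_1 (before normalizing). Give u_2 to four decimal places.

u_2 = (2.2941, -0.4706, -3.5294)

e_1 = w_1/‖w_1‖ = (4, -3, 3)/5.8310 = (0.6860, -0.5145, 0.5145).
r_{12} = e_1·w_2 = 1.0290.
u_2 = w_2 − 1.0290·e_1 = (2.2941, -0.4706, -3.5294).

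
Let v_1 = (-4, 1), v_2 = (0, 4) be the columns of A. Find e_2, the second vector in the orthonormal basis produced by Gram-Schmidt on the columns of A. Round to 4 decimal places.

e_1 = v_1/‖v_1‖ = (-4, 1)/4.1231 = (-0.9701, 0.2425).
r_{12} = e_1·v_2 = 0.9701.
u_2 = v_2 − 0.9701·e_1 = (0.9412, 3.7647).
‖u_2‖ = 3.8806, so e_2 = (0.2425, 0.9701).

e_2 = (0.2425, 0.9701)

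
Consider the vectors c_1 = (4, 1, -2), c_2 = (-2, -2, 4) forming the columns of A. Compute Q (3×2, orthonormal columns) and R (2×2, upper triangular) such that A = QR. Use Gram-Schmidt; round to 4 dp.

Q = [[0.8729, 0.4880], [0.2182, -0.3904], [-0.4364, 0.7807]], R = [[4.5826, -3.9279], [0.0000, 2.9277]]

e_1 = c_1/‖c_1‖ = (4, 1, -2)/4.5826 = (0.8729, 0.2182, -0.4364).
r_{12} = e_1·c_2 = -3.9279.
u_2 = c_2 + 3.9279·e_1 = (1.4286, -1.1429, 2.2857).
‖u_2‖ = 2.9277, so e_2 = (0.4880, -0.3904, 0.7807).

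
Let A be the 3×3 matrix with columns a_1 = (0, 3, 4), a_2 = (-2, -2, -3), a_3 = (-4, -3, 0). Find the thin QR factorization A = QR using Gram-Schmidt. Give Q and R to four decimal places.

a_1 = (0, 3, 4); ‖a_1‖ = 5.0000, so q_1 = (0.0000, 0.6000, 0.8000).
q_1·a_2 = 0.0000·(-2) + 0.6000·(-2) + 0.8000·(-3) = -3.6000.
u_2 = a_2 + 3.6000·q_1 = (-2.0000, 0.1600, -0.1200).
‖u_2‖ = 2.0100, so q_2 = (-0.9950, 0.0796, -0.0597).
q_1·a_3 = 0.0000·(-4) + 0.6000·(-3) + 0.8000·0 = -1.8000; q_2·a_3 = (-0.9950)·(-4) + 0.0796·(-3) + (-0.0597)·0 = 3.7413.
u_3 = a_3 + 1.8000·q_1 − 3.7413·q_2 = (-0.2772, -2.2178, 1.6634).
‖u_3‖ = 2.7861, so q_3 = (-0.0995, -0.7960, 0.5970).

Q = [[0.0000, -0.9950, -0.0995], [0.6000, 0.0796, -0.7960], [0.8000, -0.0597, 0.5970]], R = [[5.0000, -3.6000, -1.8000], [0.0000, 2.0100, 3.7413], [0.0000, 0.0000, 2.7861]]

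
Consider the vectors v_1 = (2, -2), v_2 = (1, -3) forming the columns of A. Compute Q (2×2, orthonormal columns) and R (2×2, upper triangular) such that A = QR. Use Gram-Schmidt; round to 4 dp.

v_1 = (2, -2); ‖v_1‖ = 2.8284, so q_1 = (0.7071, -0.7071).
q_1·v_2 = 0.7071·1 + (-0.7071)·(-3) = 2.8284.
u_2 = v_2 − 2.8284·q_1 = (-1.0000, -1.0000).
‖u_2‖ = 1.4142, so q_2 = (-0.7071, -0.7071).

Q = [[0.7071, -0.7071], [-0.7071, -0.7071]], R = [[2.8284, 2.8284], [0.0000, 1.4142]]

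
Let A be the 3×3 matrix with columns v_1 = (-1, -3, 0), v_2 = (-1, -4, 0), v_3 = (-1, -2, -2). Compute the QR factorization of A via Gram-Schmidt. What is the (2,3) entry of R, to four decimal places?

r_{23} = -0.3162

e_1 = v_1/‖v_1‖ = (-1, -3, 0)/3.1623 = (-0.3162, -0.9487, 0.0000).
r_{12} = e_1·v_2 = 4.1110.
u_2 = v_2 − 4.1110·e_1 = (0.3000, -0.1000, 0.0000).
‖u_2‖ = 0.3162, so e_2 = (0.9487, -0.3162, 0.0000).
r_{23} = e_2·v_3 = -0.3162.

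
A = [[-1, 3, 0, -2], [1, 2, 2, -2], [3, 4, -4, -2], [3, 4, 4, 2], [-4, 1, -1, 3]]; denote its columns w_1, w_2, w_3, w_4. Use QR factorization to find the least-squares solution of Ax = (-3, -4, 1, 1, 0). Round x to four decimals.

x = (0.7381, -0.3071, -0.5617, 1.0305)

w_1 = (-1, 1, 3, 3, -4); ‖w_1‖ = 6.0000, so e_1 = (-0.1667, 0.1667, 0.5000, 0.5000, -0.6667).
e_1·w_2 = (-0.1667)·3 + 0.1667·2 + 0.5000·4 + 0.5000·4 + (-0.6667)·1 = 3.1667.
u_2 = w_2 − 3.1667·e_1 = (3.5278, 1.4722, 2.4167, 2.4167, 3.1111).
‖u_2‖ = 5.9977, so e_2 = (0.5882, 0.2455, 0.4029, 0.4029, 0.5187).
e_1·w_3 = (-0.1667)·0 + 0.1667·2 + 0.5000·(-4) + 0.5000·4 + (-0.6667)·(-1) = 1.0000; e_2·w_3 = 0.5882·0 + 0.2455·2 + 0.4029·(-4) + 0.4029·4 + 0.5187·(-1) = -0.0278.
u_3 = w_3 − 1.0000·e_1 + 0.0278·e_2 = (0.1830, 1.8402, -4.4888, 3.5112, -0.3189).
‖u_3‖ = 5.9999, so e_3 = (0.0305, 0.3067, -0.7481, 0.5852, -0.0532).
e_1·w_4 = (-0.1667)·(-2) + 0.1667·(-2) + 0.5000·(-2) + 0.5000·2 + (-0.6667)·3 = -2.0000; e_2·w_4 = 0.5882·(-2) + 0.2455·(-2) + 0.4029·(-2) + 0.4029·2 + 0.5187·3 = -0.1112; e_3·w_4 = 0.0305·(-2) + 0.3067·(-2) + (-0.7481)·(-2) + 0.5852·2 + (-0.0532)·3 = 1.8328.
u_4 = w_4 + 2.0000·e_1 + 0.1112·e_2 − 1.8328·e_3 = (-2.3239, -2.2015, 0.4160, 1.9722, 1.8217).
‖u_4‖ = 4.1986, so e_4 = (-0.5535, -0.5243, 0.0991, 0.4697, 0.4339).
Qᵀb = (0.8333, -1.9406, -1.4812, 4.3266).
Back-substitute: x_4 = 4.3266/4.1986 = 1.0305.
x_3 = (-1.4812 − 1.8328·1.0305)/5.9999 = -0.5617.
x_2 = (-1.9406 + 0.0278·(-0.5617) + 0.1112·1.0305)/5.9977 = -0.3071.
x_1 = (0.8333 − 3.1667·(-0.3071) − 1.0000·(-0.5617) + 2.0000·1.0305)/6.0000 = 0.7381.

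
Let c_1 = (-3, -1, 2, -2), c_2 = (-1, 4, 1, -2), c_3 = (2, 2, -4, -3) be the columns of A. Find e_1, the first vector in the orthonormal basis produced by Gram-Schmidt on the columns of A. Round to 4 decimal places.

e_1 = c_1/‖c_1‖ = (-3, -1, 2, -2)/4.2426 = (-0.7071, -0.2357, 0.4714, -0.4714).

e_1 = (-0.7071, -0.2357, 0.4714, -0.4714)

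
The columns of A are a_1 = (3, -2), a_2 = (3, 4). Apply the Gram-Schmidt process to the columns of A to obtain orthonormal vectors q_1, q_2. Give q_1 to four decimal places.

q_1 = (0.8321, -0.5547)

q_1 = a_1/‖a_1‖ = (3, -2)/3.6056 = (0.8321, -0.5547).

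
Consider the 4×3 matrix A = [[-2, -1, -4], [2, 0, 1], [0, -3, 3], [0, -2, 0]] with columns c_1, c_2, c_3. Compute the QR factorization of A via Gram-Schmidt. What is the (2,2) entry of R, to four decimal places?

r_{22} = 3.6742

c_1 = (-2, 2, 0, 0); ‖c_1‖ = 2.8284, so e_1 = (-0.7071, 0.7071, 0.0000, 0.0000).
e_1·c_2 = (-0.7071)·(-1) + 0.7071·0 + 0.0000·(-3) + 0.0000·(-2) = 0.7071.
u_2 = c_2 − 0.7071·e_1 = (-0.5000, -0.5000, -3.0000, -2.0000).
r_{22} = ‖u_2‖ = 3.6742.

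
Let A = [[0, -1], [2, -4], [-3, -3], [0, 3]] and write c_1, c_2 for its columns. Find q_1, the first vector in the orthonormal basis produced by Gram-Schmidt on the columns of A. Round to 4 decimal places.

q_1 = (0.0000, 0.5547, -0.8321, 0.0000)

c_1 = (0, 2, -3, 0); ‖c_1‖ = 3.6056, so q_1 = (0.0000, 0.5547, -0.8321, 0.0000).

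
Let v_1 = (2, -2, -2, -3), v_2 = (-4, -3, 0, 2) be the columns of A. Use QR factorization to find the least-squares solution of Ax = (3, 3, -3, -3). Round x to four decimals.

x = (0.4018, -0.8202)

e_1 = v_1/‖v_1‖ = (2, -2, -2, -3)/4.5826 = (0.4364, -0.4364, -0.4364, -0.6547).
r_{12} = e_1·v_2 = -1.7457.
u_2 = v_2 + 1.7457·e_1 = (-3.2381, -3.7619, -0.7619, 0.8571).
‖u_2‖ = 5.0943, so e_2 = (-0.6356, -0.7384, -0.1496, 0.1683).
Qᵀb = (3.2733, -4.1783).
Back-substitute: x_2 = -4.1783/5.0943 = -0.8202.
x_1 = (3.2733 + 1.7457·(-0.8202))/4.5826 = 0.4018.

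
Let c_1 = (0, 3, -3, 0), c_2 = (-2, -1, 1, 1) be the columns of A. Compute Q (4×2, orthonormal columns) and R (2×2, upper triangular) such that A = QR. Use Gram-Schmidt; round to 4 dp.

c_1 = (0, 3, -3, 0); ‖c_1‖ = 4.2426, so e_1 = (0.0000, 0.7071, -0.7071, 0.0000).
e_1·c_2 = 0.0000·(-2) + 0.7071·(-1) + (-0.7071)·1 + 0.0000·1 = -1.4142.
u_2 = c_2 + 1.4142·e_1 = (-2.0000, 0.0000, 0.0000, 1.0000).
‖u_2‖ = 2.2361, so e_2 = (-0.8944, 0.0000, 0.0000, 0.4472).

Q = [[0.0000, -0.8944], [0.7071, 0.0000], [-0.7071, 0.0000], [0.0000, 0.4472]], R = [[4.2426, -1.4142], [0.0000, 2.2361]]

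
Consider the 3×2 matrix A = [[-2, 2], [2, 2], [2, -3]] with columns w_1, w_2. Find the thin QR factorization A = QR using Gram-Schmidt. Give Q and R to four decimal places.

Q = [[-0.5774, 0.2673], [0.5774, 0.8018], [0.5774, -0.5345]], R = [[3.4641, -1.7321], [0.0000, 3.7417]]

w_1 = (-2, 2, 2); ‖w_1‖ = 3.4641, so e_1 = (-0.5774, 0.5774, 0.5774).
e_1·w_2 = (-0.5774)·2 + 0.5774·2 + 0.5774·(-3) = -1.7321.
u_2 = w_2 + 1.7321·e_1 = (1.0000, 3.0000, -2.0000).
‖u_2‖ = 3.7417, so e_2 = (0.2673, 0.8018, -0.5345).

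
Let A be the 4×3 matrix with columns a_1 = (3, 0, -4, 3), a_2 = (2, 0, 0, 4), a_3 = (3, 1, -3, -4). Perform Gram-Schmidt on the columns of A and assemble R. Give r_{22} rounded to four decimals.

r_{22} = 3.2358

q_1 = a_1/‖a_1‖ = (3, 0, -4, 3)/5.8310 = (0.5145, 0.0000, -0.6860, 0.5145).
r_{12} = q_1·a_2 = 3.0870.
u_2 = a_2 − 3.0870·q_1 = (0.4118, 0.0000, 2.1176, 2.4118).
r_{22} = ‖u_2‖ = 3.2358.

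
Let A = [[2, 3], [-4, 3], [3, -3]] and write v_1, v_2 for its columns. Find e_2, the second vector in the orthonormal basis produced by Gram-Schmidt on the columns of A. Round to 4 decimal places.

e_2 = (0.9197, 0.2122, -0.3302)

v_1 = (2, -4, 3); ‖v_1‖ = 5.3852, so e_1 = (0.3714, -0.7428, 0.5571).
e_1·v_2 = 0.3714·3 + (-0.7428)·3 + 0.5571·(-3) = -2.7854.
u_2 = v_2 + 2.7854·e_1 = (4.0345, 0.9310, -1.4483).
‖u_2‖ = 4.3865, so e_2 = (0.9197, 0.2122, -0.3302).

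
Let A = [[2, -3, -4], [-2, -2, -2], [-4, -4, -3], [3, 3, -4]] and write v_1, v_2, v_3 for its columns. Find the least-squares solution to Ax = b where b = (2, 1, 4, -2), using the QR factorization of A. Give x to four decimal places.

v_1 = (2, -2, -4, 3); ‖v_1‖ = 5.7446, so e_1 = (0.3482, -0.3482, -0.6963, 0.5222).
e_1·v_2 = 0.3482·(-3) + (-0.3482)·(-2) + (-0.6963)·(-4) + 0.5222·3 = 4.0038.
u_2 = v_2 − 4.0038·e_1 = (-4.3939, -0.6061, -1.2121, 0.9091).
‖u_2‖ = 4.6872, so e_2 = (-0.9374, -0.1293, -0.2586, 0.1940).
e_1·v_3 = 0.3482·(-4) + (-0.3482)·(-2) + (-0.6963)·(-3) + 0.5222·(-4) = -0.6963; e_2·v_3 = (-0.9374)·(-4) + (-0.1293)·(-2) + (-0.2586)·(-3) + 0.1940·(-4) = 4.0084.
u_3 = v_3 + 0.6963·e_1 − 4.0084·e_2 = (0.0000, -1.7241, -2.4483, -4.4138).
‖u_3‖ = 5.3337, so e_3 = (0.0000, -0.3233, -0.4590, -0.8275).
Qᵀb = (-3.4816, -3.4265, -0.5043).
Back-substitute: x_3 = -0.5043/5.3337 = -0.0945.
x_2 = (-3.4265 − 4.0084·(-0.0945))/4.6872 = -0.6502.
x_1 = (-3.4816 − 4.0038·(-0.6502) + 0.6963·(-0.0945))/5.7446 = -0.1644.

x = (-0.1644, -0.6502, -0.0945)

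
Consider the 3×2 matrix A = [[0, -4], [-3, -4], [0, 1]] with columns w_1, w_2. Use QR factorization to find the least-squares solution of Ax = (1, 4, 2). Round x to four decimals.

x = (-1.1765, -0.1176)

q_1 = w_1/‖w_1‖ = (0, -3, 0)/3.0000 = (0.0000, -1.0000, 0.0000).
r_{12} = q_1·w_2 = 4.0000.
u_2 = w_2 − 4.0000·q_1 = (-4.0000, 0.0000, 1.0000).
‖u_2‖ = 4.1231, so q_2 = (-0.9701, 0.0000, 0.2425).
Qᵀb = (-4.0000, -0.4851).
Back-substitute: x_2 = -0.4851/4.1231 = -0.1176.
x_1 = (-4.0000 − 4.0000·(-0.1176))/3.0000 = -1.1765.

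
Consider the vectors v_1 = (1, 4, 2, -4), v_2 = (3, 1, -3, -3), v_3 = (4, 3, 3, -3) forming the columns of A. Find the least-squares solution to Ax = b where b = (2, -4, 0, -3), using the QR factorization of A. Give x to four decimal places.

x = (-0.6379, 0.4385, 0.4677)

v_1 = (1, 4, 2, -4); ‖v_1‖ = 6.0828, so q_1 = (0.1644, 0.6576, 0.3288, -0.6576).
q_1·v_2 = 0.1644·3 + 0.6576·1 + 0.3288·(-3) + (-0.6576)·(-3) = 2.1372.
u_2 = v_2 − 2.1372·q_1 = (2.6486, -0.4054, -3.7027, -1.5946).
‖u_2‖ = 4.8407, so q_2 = (0.5472, -0.0837, -0.7649, -0.3294).
q_1·v_3 = 0.1644·4 + 0.6576·3 + 0.3288·3 + (-0.6576)·(-3) = 5.5896; q_2·v_3 = 0.5472·4 + (-0.0837)·3 + (-0.7649)·3 + (-0.3294)·(-3) = 0.6309.
u_3 = v_3 − 5.5896·q_1 − 0.6309·q_2 = (2.7359, -0.6228, 1.6448, 0.8835).
‖u_3‖ = 3.3703, so q_3 = (0.8118, -0.1848, 0.4880, 0.2621).
Qᵀb = (-0.3288, 2.4176, 1.5763).
Back-substitute: x_3 = 1.5763/3.3703 = 0.4677.
x_2 = (2.4176 − 0.6309·0.4677)/4.8407 = 0.4385.
x_1 = (-0.3288 − 2.1372·0.4385 − 5.5896·0.4677)/6.0828 = -0.6379.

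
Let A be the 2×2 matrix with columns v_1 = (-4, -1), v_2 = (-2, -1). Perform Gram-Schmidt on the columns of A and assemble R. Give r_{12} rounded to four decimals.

r_{12} = 2.1828

e_1 = v_1/‖v_1‖ = (-4, -1)/4.1231 = (-0.9701, -0.2425).
r_{12} = e_1·v_2 = 2.1828.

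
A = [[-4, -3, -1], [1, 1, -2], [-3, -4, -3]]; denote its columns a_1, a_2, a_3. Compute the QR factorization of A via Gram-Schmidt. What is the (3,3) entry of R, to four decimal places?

r_{33} = 2.5205

a_1 = (-4, 1, -3); ‖a_1‖ = 5.0990, so q_1 = (-0.7845, 0.1961, -0.5883).
q_1·a_2 = (-0.7845)·(-3) + 0.1961·1 + (-0.5883)·(-4) = 4.9029.
u_2 = a_2 − 4.9029·q_1 = (0.8462, 0.0385, -1.1154).
‖u_2‖ = 1.4005, so q_2 = (0.6042, 0.0275, -0.7964).
q_1·a_3 = (-0.7845)·(-1) + 0.1961·(-2) + (-0.5883)·(-3) = 2.1573; q_2·a_3 = 0.6042·(-1) + 0.0275·(-2) + (-0.7964)·(-3) = 1.7301.
u_3 = a_3 − 2.1573·q_1 − 1.7301·q_2 = (-0.3529, -2.4706, -0.3529).
r_{33} = ‖u_3‖ = 2.5205.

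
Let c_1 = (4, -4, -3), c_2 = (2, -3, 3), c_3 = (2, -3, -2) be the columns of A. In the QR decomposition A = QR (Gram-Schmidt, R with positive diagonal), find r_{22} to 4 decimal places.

r_{22} = 4.3645

e_1 = c_1/‖c_1‖ = (4, -4, -3)/6.4031 = (0.6247, -0.6247, -0.4685).
r_{12} = e_1·c_2 = 1.7179.
u_2 = c_2 − 1.7179·e_1 = (0.9268, -1.9268, 3.8049).
r_{22} = ‖u_2‖ = 4.3645.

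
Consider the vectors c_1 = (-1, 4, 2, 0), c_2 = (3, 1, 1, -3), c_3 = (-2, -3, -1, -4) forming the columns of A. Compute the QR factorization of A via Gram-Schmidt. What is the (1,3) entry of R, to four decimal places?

c_1 = (-1, 4, 2, 0); ‖c_1‖ = 4.5826, so e_1 = (-0.2182, 0.8729, 0.4364, 0.0000).
r_{13} = e_1·c_3 = -2.6186.

r_{13} = -2.6186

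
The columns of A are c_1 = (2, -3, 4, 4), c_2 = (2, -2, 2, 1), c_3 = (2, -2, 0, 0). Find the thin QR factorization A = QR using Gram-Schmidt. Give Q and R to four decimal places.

Q = [[0.2981, 0.6823, 0.1145], [-0.4472, -0.3560, -0.4907], [0.5963, 0.0297, -0.7852], [0.5963, -0.6378, 0.3599]], R = [[6.7082, 3.2796, 1.4907], [0.0000, 1.4981, 2.0766], [0.0000, 0.0000, 1.2105]]

c_1 = (2, -3, 4, 4); ‖c_1‖ = 6.7082, so q_1 = (0.2981, -0.4472, 0.5963, 0.5963).
q_1·c_2 = 0.2981·2 + (-0.4472)·(-2) + 0.5963·2 + 0.5963·1 = 3.2796.
u_2 = c_2 − 3.2796·q_1 = (1.0222, -0.5333, 0.0444, -0.9556).
‖u_2‖ = 1.4981, so q_2 = (0.6823, -0.3560, 0.0297, -0.6378).
q_1·c_3 = 0.2981·2 + (-0.4472)·(-2) + 0.5963·0 + 0.5963·0 = 1.4907; q_2·c_3 = 0.6823·2 + (-0.3560)·(-2) + 0.0297·0 + (-0.6378)·0 = 2.0766.
u_3 = c_3 − 1.4907·q_1 − 2.0766·q_2 = (0.1386, -0.5941, -0.9505, 0.4356).
‖u_3‖ = 1.2105, so q_3 = (0.1145, -0.4907, -0.7852, 0.3599).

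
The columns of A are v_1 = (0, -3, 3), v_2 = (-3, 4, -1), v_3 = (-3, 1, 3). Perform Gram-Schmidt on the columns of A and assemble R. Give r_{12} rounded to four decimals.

r_{12} = -3.5355

v_1 = (0, -3, 3); ‖v_1‖ = 4.2426, so e_1 = (0.0000, -0.7071, 0.7071).
r_{12} = e_1·v_2 = -3.5355.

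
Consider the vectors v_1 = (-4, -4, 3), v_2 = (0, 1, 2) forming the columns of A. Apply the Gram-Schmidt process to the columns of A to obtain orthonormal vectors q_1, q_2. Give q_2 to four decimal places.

q_2 = (0.0881, 0.5398, 0.8372)

v_1 = (-4, -4, 3); ‖v_1‖ = 6.4031, so q_1 = (-0.6247, -0.6247, 0.4685).
q_1·v_2 = (-0.6247)·0 + (-0.6247)·1 + 0.4685·2 = 0.3123.
u_2 = v_2 − 0.3123·q_1 = (0.1951, 1.1951, 1.8537).
‖u_2‖ = 2.2141, so q_2 = (0.0881, 0.5398, 0.8372).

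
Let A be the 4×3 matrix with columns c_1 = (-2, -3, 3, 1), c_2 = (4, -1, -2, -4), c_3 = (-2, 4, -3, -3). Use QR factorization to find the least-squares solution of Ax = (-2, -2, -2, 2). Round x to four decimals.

c_1 = (-2, -3, 3, 1); ‖c_1‖ = 4.7958, so q_1 = (-0.4170, -0.6255, 0.6255, 0.2085).
q_1·c_2 = (-0.4170)·4 + (-0.6255)·(-1) + 0.6255·(-2) + 0.2085·(-4) = -3.1277.
u_2 = c_2 + 3.1277·q_1 = (2.6957, -2.9565, -0.0435, -3.3478).
‖u_2‖ = 5.2170, so q_2 = (0.5167, -0.5667, -0.0083, -0.6417).
q_1·c_3 = (-0.4170)·(-2) + (-0.6255)·4 + 0.6255·(-3) + 0.2085·(-3) = -4.1703; q_2·c_3 = 0.5167·(-2) + (-0.5667)·4 + (-0.0083)·(-3) + (-0.6417)·(-3) = -1.3501.
u_3 = c_3 + 4.1703·q_1 + 1.3501·q_2 = (-3.0415, 0.6262, -0.4026, -2.9968).
‖u_3‖ = 4.3343, so q_3 = (-0.7017, 0.1445, -0.0929, -0.6914).
Qᵀb = (1.2511, -1.1667, -0.0826).
Back-substitute: x_3 = -0.0826/4.3343 = -0.0190.
x_2 = (-1.1667 + 1.3501·(-0.0190))/5.2170 = -0.2286.
x_1 = (1.2511 + 3.1277·(-0.2286) + 4.1703·(-0.0190))/4.7958 = 0.0952.

x = (0.0952, -0.2286, -0.0190)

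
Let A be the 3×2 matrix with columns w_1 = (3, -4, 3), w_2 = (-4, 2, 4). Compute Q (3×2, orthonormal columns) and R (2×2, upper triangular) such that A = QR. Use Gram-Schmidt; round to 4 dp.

e_1 = w_1/‖w_1‖ = (3, -4, 3)/5.8310 = (0.5145, -0.6860, 0.5145).
r_{12} = e_1·w_2 = -1.3720.
u_2 = w_2 + 1.3720·e_1 = (-3.2941, 1.0588, 4.7059).
‖u_2‖ = 5.8410, so e_2 = (-0.5640, 0.1813, 0.8057).

Q = [[0.5145, -0.5640], [-0.6860, 0.1813], [0.5145, 0.8057]], R = [[5.8310, -1.3720], [0.0000, 5.8410]]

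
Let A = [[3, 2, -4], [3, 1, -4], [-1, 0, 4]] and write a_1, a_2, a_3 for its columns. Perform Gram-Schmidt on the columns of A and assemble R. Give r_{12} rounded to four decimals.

r_{12} = 2.0647

a_1 = (3, 3, -1); ‖a_1‖ = 4.3589, so q_1 = (0.6882, 0.6882, -0.2294).
r_{12} = q_1·a_2 = 2.0647.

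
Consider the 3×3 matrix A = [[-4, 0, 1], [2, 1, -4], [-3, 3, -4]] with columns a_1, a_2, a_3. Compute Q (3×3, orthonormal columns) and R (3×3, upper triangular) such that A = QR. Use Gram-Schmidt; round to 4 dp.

a_1 = (-4, 2, -3); ‖a_1‖ = 5.3852, so q_1 = (-0.7428, 0.3714, -0.5571).
q_1·a_2 = (-0.7428)·0 + 0.3714·1 + (-0.5571)·3 = -1.2999.
u_2 = a_2 + 1.2999·q_1 = (-0.9655, 1.4828, 2.2759).
‖u_2‖ = 2.8828, so q_2 = (-0.3349, 0.5144, 0.7895).
q_1·a_3 = (-0.7428)·1 + 0.3714·(-4) + (-0.5571)·(-4) = 0.0000; q_2·a_3 = (-0.3349)·1 + 0.5144·(-4) + 0.7895·(-4) = -5.5502.
u_3 = a_3 + 0.0000·q_1 + 5.5502·q_2 = (-0.8589, -1.1452, 0.3817).
‖u_3‖ = 1.4816, so q_3 = (-0.5797, -0.7730, 0.2577).

Q = [[-0.7428, -0.3349, -0.5797], [0.3714, 0.5144, -0.7730], [-0.5571, 0.7895, 0.2577]], R = [[5.3852, -1.2999, 0.0000], [0.0000, 2.8828, -5.5502], [0.0000, 0.0000, 1.4816]]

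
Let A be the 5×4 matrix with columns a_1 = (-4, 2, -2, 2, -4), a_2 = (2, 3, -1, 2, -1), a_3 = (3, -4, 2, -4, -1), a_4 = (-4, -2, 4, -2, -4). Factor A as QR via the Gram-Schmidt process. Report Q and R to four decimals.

Q = [[-0.6030, 0.6511, 0.4197, -0.1407], [0.3015, 0.6294, -0.2606, 0.2995], [-0.3015, -0.1519, 0.0774, 0.9303], [0.3015, 0.3907, -0.3794, 0.0922], [-0.6030, -0.0651, -0.7784, -0.1286]], R = [[6.6332, 1.2060, -4.2212, 2.4121], [0.0000, 4.1887, -2.3657, -4.9918], [0.0000, 0.0000, 4.7524, 3.0244], [0.0000, 0.0000, 0.0000, 4.0147]]

a_1 = (-4, 2, -2, 2, -4); ‖a_1‖ = 6.6332, so q_1 = (-0.6030, 0.3015, -0.3015, 0.3015, -0.6030).
q_1·a_2 = (-0.6030)·2 + 0.3015·3 + (-0.3015)·(-1) + 0.3015·2 + (-0.6030)·(-1) = 1.2060.
u_2 = a_2 − 1.2060·q_1 = (2.7273, 2.6364, -0.6364, 1.6364, -0.2727).
‖u_2‖ = 4.1887, so q_2 = (0.6511, 0.6294, -0.1519, 0.3907, -0.0651).
q_1·a_3 = (-0.6030)·3 + 0.3015·(-4) + (-0.3015)·2 + 0.3015·(-4) + (-0.6030)·(-1) = -4.2212; q_2·a_3 = 0.6511·3 + 0.6294·(-4) + (-0.1519)·2 + 0.3907·(-4) + (-0.0651)·(-1) = -2.3657.
u_3 = a_3 + 4.2212·q_1 + 2.3657·q_2 = (1.9948, -1.2383, 0.3679, -1.8031, -3.6995).
‖u_3‖ = 4.7524, so q_3 = (0.4197, -0.2606, 0.0774, -0.3794, -0.7784).
q_1·a_4 = (-0.6030)·(-4) + 0.3015·(-2) + (-0.3015)·4 + 0.3015·(-2) + (-0.6030)·(-4) = 2.4121; q_2·a_4 = 0.6511·(-4) + 0.6294·(-2) + (-0.1519)·4 + 0.3907·(-2) + (-0.0651)·(-4) = -4.9918; q_3·a_4 = 0.4197·(-4) + (-0.2606)·(-2) + 0.0774·4 + (-0.3794)·(-2) + (-0.7784)·(-4) = 3.0244.
u_4 = a_4 − 2.4121·q_1 + 4.9918·q_2 − 3.0244·q_3 = (-0.5648, 1.2026, 3.7348, 0.3703, -0.5162).
‖u_4‖ = 4.0147, so q_4 = (-0.1407, 0.2995, 0.9303, 0.0922, -0.1286).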